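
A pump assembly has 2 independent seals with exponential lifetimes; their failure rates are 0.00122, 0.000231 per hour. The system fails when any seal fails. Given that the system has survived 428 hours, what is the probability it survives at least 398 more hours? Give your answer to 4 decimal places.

Time to first failure ~ Exp(Σλ) with Σλ = 0.001451.
By memorylessness, P(T > 428+398 | T > 428) = P(T > 398) = e^(−0.001451·398) ≈ 0.5613.

0.5613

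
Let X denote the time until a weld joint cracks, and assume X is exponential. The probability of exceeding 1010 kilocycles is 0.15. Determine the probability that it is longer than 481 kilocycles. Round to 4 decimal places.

0.4052

e^(−λ·1010) = 0.15 ⇒ λ = −ln(0.15)/1010 = 0.00187834.
P(X > 481) = e^(−0.00187834·481) = e^(−0.90348) ≈ 0.4052.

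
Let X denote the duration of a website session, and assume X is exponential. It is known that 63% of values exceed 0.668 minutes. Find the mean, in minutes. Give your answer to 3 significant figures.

e^(−λ·0.668) = 0.63 ⇒ λ = −ln(0.63)/0.668 = 0.69167.
Mean = 1/λ = 1.44578 minutes.

1.45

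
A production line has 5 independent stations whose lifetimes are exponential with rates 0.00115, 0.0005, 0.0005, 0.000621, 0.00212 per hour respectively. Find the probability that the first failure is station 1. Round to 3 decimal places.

The time to first failure is exponential with rate Σλ = 0.00115 + 0.0005 + 0.0005 + 0.000621 + 0.00212 = 0.004891.
P(station 1 first) = λ_1/Σλ = 0.00115/0.004891 ≈ 0.235.

0.235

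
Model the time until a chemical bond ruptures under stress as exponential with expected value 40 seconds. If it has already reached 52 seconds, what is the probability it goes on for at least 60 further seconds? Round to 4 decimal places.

0.2231

The rate is λ = 1/40 = 0.025 per second.
The exponential is memoryless, so the remaining time is again Exp(λ): the condition X > 52 is irrelevant.
P(X > 60) = e^(−1.5) ≈ 0.2231.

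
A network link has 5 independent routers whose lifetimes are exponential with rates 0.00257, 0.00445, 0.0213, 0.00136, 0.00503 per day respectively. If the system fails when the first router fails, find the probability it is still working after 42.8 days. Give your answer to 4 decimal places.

The time to first failure is exponential with rate Σλ = 0.00257 + 0.00445 + 0.0213 + 0.00136 + 0.00503 = 0.03471.
P(min > 42.8) = e^(−0.03471·42.8) = e^(−1.4856) ≈ 0.2264.

0.2264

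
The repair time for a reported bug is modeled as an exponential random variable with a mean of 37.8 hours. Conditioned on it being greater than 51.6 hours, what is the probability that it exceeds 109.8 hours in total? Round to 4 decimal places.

0.2144

The rate is λ = 1/37.8 = 0.026455 per hour.
P(X > s+t | X > s) = e^(−λ(s+t))/e^(−λs) = e^(−λt), independent of s = 51.6.
P(X > 58.2) = e^(−1.5397) ≈ 0.2144.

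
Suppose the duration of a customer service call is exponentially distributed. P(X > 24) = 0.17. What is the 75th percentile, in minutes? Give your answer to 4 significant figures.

18.78

e^(−λ·24) = 0.17 ⇒ λ = −ln(0.17)/24 = 0.0738315.
75th percentile: 1 − e^(−λt) = 0.75, t = −ln(0.25)/λ = 18.7765 minutes.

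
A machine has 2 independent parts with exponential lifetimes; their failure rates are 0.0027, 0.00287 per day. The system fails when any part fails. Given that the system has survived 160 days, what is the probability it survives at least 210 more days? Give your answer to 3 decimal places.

0.310

Time to first failure ~ Exp(Σλ) with Σλ = 0.00557.
By memorylessness, P(T > 160+210 | T > 160) = P(T > 210) = e^(−0.00557·210) ≈ 0.310.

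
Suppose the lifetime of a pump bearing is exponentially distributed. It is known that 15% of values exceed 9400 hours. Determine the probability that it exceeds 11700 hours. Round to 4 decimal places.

e^(−λ·9400) = 0.15 ⇒ λ = −ln(0.15)/9400 = 0.000201821.
P(X > 11700) = e^(−0.000201821·11700) = e^(−2.3613) ≈ 0.0943.

0.0943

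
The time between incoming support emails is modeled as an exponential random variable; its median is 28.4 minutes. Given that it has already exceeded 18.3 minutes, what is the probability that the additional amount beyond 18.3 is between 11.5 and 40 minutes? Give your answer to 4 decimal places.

0.3786

For an exponential, median = ln(2)/λ, so λ = ln 2 / 28.4 = 0.0244066 per minute.
Memoryless: the residual past 18.3 is again Exp(λ).
P(11.5 < residual < 40) = e^(−λ·11.5) − e^(−λ·40) = 0.75527 − 0.37672 ≈ 0.3786.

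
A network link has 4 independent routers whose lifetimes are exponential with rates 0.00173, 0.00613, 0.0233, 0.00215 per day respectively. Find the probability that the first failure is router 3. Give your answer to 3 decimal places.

0.699

The time to first failure is exponential with rate Σλ = 0.00173 + 0.00613 + 0.0233 + 0.00215 = 0.03331.
P(router 3 first) = λ_3/Σλ = 0.0233/0.03331 ≈ 0.699.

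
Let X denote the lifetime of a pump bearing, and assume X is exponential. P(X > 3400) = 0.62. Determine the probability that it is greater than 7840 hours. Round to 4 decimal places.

0.3321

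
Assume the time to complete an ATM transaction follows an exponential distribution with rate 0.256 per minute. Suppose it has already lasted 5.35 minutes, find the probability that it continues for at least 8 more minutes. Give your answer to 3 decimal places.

0.129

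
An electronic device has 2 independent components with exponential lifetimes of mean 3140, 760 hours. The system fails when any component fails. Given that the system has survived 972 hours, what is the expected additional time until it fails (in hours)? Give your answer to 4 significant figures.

611.9

First-failure rate Σλ = 1/3140 + 1/760 = 0.00163426.
By memorylessness the expected residual is 1/Σλ = 611.897 hours, regardless of the 972 already elapsed.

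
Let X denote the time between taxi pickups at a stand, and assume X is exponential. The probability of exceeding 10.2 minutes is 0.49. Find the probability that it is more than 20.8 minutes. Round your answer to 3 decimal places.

0.233

e^(−λ·10.2) = 0.49 ⇒ λ = −ln(0.49)/10.2 = 0.0699363.
P(X > 20.8) = e^(−0.0699363·20.8) = e^(−1.4547) ≈ 0.233.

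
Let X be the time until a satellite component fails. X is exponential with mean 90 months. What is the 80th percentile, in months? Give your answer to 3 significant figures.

145

The rate is λ = 1/90 = 0.0111111 per month.
Set 1 − e^(−λt) = 0.8, so t = −ln(0.2)/λ = 1.6094/0.0111111 ≈ 144.849 months.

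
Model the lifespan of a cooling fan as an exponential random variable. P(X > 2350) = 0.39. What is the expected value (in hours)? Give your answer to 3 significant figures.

e^(−λ·2350) = 0.39 ⇒ λ = −ln(0.39)/2350 = 0.000400684.
Mean = 1/λ = 2495.73 hours.

2500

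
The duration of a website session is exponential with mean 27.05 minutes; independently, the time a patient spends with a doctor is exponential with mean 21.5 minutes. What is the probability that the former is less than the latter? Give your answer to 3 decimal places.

λ_1 = 1/27.05 = 0.0369686, λ_2 = 1/21.5 = 0.0465116.
For independent exponentials, P(the former < the latter) = λ_1/(λ_1+λ_2) = 0.0369686/0.0834802 ≈ 0.443.

0.443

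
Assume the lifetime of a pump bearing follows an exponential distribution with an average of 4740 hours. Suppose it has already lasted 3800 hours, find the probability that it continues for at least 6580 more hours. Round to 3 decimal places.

The rate is λ = 1/4740 = 0.00021097 per hour.
P(X > s+t | X > s) = e^(−λ(s+t))/e^(−λs) = e^(−λt), independent of s = 3800.
P(X > 6580) = e^(−1.3882) ≈ 0.250.

0.250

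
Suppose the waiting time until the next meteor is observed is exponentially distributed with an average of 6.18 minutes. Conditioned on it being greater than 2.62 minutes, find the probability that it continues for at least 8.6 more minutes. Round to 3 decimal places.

0.249

The rate is λ = 1/6.18 = 0.161812 per minute.
P(X > s+t | X > s) = e^(−λ(s+t))/e^(−λs) = e^(−λt), independent of s = 2.62.
P(X > 8.6) = e^(−1.3916) ≈ 0.249.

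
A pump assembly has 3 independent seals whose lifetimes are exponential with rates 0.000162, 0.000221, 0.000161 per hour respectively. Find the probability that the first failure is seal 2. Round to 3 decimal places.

The time to first failure is exponential with rate Σλ = 0.000162 + 0.000221 + 0.000161 = 0.000544.
P(seal 2 first) = λ_2/Σλ = 0.000221/0.000544 ≈ 0.406.

0.406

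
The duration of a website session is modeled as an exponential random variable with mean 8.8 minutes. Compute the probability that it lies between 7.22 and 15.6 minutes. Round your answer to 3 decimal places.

0.270

The rate is λ = 1/8.8 = 0.113636 per minute.
P(7.22 < X < 15.6) = e^(−λ·7.22) − e^(−λ·15.6) = 0.44023 − 0.16987 ≈ 0.270.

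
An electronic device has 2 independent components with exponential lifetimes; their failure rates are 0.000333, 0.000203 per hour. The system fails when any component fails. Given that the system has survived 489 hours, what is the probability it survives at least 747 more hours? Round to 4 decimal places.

0.6701

Time to first failure ~ Exp(Σλ) with Σλ = 0.000536.
By memorylessness, P(T > 489+747 | T > 489) = P(T > 747) = e^(−0.000536·747) ≈ 0.6701.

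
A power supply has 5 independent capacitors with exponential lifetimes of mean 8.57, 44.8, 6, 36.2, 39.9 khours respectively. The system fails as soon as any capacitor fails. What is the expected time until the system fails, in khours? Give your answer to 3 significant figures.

2.79

The first failure time is exponential with rate Σλ_i = 1/8.57 + 1/44.8 + 1/6 + 1/36.2 + 1/39.9 = 0.358361 per khour.
E[min] = 1/Σλ = 1/0.358361 = 2.79048 khours.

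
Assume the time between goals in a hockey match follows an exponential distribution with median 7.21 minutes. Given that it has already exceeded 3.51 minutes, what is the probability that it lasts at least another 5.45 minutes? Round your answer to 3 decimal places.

For an exponential, median = ln(2)/λ, so λ = ln 2 / 7.21 = 0.0961369 per minute.
By the memoryless property, P(X > 3.51+5.45 | X > 3.51) = P(X > 5.45).
P(X > 5.45) = e^(−0.52395) ≈ 0.592.

0.592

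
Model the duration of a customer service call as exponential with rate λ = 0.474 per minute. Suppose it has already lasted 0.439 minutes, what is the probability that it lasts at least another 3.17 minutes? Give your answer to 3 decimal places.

0.223

P(X > s+t | X > s) = e^(−λ(s+t))/e^(−λs) = e^(−λt), independent of s = 0.439.
P(X > 3.17) = e^(−1.5026) ≈ 0.223.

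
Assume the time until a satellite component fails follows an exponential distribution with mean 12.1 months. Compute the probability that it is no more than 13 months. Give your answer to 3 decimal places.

0.658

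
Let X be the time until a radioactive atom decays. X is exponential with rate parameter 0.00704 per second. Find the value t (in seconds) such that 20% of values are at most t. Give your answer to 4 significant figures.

Set 1 − e^(−λt) = 0.2, so t = −ln(0.8)/λ = 0.22314/0.00704 ≈ 31.6965 seconds.

31.70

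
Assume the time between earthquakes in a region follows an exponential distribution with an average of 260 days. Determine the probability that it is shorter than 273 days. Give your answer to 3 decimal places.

0.650

The rate is λ = 1/260 = 0.00384615 per day.
P(X ≤ 273) = 1 − e^(−λ·273) = 1 − e^(−1.05) ≈ 0.650.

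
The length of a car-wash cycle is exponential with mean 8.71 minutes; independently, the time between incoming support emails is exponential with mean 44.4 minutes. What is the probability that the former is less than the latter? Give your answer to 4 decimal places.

0.8360

λ_1 = 1/8.71 = 0.114811, λ_2 = 1/44.4 = 0.0225225.
For independent exponentials, P(the former < the latter) = λ_1/(λ_1+λ_2) = 0.114811/0.137333 ≈ 0.8360.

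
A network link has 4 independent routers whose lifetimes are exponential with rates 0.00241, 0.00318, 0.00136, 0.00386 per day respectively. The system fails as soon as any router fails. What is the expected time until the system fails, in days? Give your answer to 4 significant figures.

The time to first failure is exponential with rate Σλ = 0.00241 + 0.00318 + 0.00136 + 0.00386 = 0.01081.
E[min] = 1/Σλ = 1/0.01081 = 92.5069 days.

92.51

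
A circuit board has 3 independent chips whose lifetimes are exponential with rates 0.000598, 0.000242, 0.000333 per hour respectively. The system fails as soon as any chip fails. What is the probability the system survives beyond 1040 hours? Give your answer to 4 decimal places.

0.2953

The time to first failure is exponential with rate Σλ = 0.000598 + 0.000242 + 0.000333 = 0.001173.
P(min > 1040) = e^(−0.001173·1040) = e^(−1.2199) ≈ 0.2953.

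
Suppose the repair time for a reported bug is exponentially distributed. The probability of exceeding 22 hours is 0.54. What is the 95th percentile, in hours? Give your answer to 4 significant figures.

107.0

e^(−λ·22) = 0.54 ⇒ λ = −ln(0.54)/22 = 0.0280085.
95th percentile: 1 − e^(−λt) = 0.95, t = −ln(0.05)/λ = 106.958 hours.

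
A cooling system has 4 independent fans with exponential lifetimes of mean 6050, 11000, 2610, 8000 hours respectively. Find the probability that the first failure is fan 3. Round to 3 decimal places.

Rates: λ_i = 1/mean_i → 0.000165289, 0.0000909091, 0.000383142, 0.000125; Σλ = 0.00076434.
P(fan 3 first) = λ_3/Σλ = 0.000383142/0.00076434 ≈ 0.501.

0.501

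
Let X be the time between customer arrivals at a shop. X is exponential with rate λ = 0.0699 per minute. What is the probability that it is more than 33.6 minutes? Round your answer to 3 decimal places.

0.095

P(X > 33.6) = e^(−λ·33.6) = e^(−2.3486) ≈ 0.095.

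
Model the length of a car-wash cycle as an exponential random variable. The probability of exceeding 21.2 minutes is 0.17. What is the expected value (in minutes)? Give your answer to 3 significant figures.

e^(−λ·21.2) = 0.17 ⇒ λ = −ln(0.17)/21.2 = 0.0835829.
Mean = 1/λ = 11.9642 minutes.

12.0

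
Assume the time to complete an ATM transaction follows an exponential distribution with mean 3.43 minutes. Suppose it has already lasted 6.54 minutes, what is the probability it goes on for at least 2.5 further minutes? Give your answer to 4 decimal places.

0.4825

The rate is λ = 1/3.43 = 0.291545 per minute.
The exponential is memoryless, so the remaining time is again Exp(λ): the condition X > 6.54 is irrelevant.
P(X > 2.5) = e^(−0.72886) ≈ 0.4825.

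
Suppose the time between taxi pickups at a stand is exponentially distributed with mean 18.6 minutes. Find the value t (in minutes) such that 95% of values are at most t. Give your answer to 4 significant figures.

The rate is λ = 1/18.6 = 0.0537634 per minute.
Set 1 − e^(−λt) = 0.95, so t = −ln(0.05)/λ = 2.9957/0.0537634 ≈ 55.7206 minutes.

55.72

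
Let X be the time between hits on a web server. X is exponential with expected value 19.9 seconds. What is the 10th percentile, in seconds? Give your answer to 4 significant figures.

2.097

The rate is λ = 1/19.9 = 0.0502513 per second.
Set 1 − e^(−λt) = 0.1, so t = −ln(0.9)/λ = 0.10536/0.0502513 ≈ 2.09667 seconds.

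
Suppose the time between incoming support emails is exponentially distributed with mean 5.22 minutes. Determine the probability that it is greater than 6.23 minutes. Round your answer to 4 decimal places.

The rate is λ = 1/5.22 = 0.191571 per minute.
P(X > 6.23) = e^(−λ·6.23) = e^(−1.1935) ≈ 0.3032.

0.3032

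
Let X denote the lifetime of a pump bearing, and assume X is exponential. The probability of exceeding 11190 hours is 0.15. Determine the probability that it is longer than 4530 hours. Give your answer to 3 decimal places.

0.464

e^(−λ·11190) = 0.15 ⇒ λ = −ln(0.15)/11190 = 0.000169537.
P(X > 4530) = e^(−0.000169537·4530) = e^(−0.768) ≈ 0.464.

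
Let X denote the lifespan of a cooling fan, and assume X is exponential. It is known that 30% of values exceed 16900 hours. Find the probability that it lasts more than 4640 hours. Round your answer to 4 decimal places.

0.7185

e^(−λ·16900) = 0.30 ⇒ λ = −ln(0.30)/16900 = 0.000071241.
P(X > 4640) = e^(−0.000071241·4640) = e^(−0.33056) ≈ 0.7185.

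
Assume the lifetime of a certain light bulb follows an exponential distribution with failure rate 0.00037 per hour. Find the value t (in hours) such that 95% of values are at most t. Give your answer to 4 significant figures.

Set 1 − e^(−λt) = 0.95, so t = −ln(0.05)/λ = 2.9957/0.00037 ≈ 8096.57 hours.

8097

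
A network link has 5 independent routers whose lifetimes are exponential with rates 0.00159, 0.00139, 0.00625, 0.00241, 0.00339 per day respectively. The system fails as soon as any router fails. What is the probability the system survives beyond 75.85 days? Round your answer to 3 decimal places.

0.320

The time to first failure is exponential with rate Σλ = 0.00159 + 0.00139 + 0.00625 + 0.00241 + 0.00339 = 0.01503.
P(min > 75.85) = e^(−0.01503·75.85) = e^(−1.14) ≈ 0.320.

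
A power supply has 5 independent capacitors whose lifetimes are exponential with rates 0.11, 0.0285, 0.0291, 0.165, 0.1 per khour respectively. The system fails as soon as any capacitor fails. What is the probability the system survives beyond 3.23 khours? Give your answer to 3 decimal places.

0.247

The time to first failure is exponential with rate Σλ = 0.11 + 0.0285 + 0.0291 + 0.165 + 0.1 = 0.4326.
P(min > 3.23) = e^(−0.4326·3.23) = e^(−1.3973) ≈ 0.247.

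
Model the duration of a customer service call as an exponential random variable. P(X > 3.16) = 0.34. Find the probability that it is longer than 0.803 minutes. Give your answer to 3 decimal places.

0.760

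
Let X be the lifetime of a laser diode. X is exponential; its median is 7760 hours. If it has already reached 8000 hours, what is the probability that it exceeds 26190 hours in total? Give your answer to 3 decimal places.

0.197

For an exponential, median = ln(2)/λ, so λ = ln 2 / 7760 = 0.0000893231 per hour.
The exponential is memoryless, so the remaining time is again Exp(λ): the condition X > 8000 is irrelevant.
P(X > 18190) = e^(−1.6248) ≈ 0.197.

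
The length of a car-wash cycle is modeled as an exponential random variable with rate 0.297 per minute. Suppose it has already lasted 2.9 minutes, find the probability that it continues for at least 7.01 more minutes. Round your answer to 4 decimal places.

By the memoryless property, P(X > 2.9+7.01 | X > 2.9) = P(X > 7.01).
P(X > 7.01) = e^(−2.082) ≈ 0.1247.

0.1247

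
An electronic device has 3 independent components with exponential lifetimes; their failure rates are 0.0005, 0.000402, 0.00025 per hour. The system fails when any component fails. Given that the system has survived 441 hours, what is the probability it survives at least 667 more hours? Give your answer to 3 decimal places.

Time to first failure ~ Exp(Σλ) with Σλ = 0.001152.
By memorylessness, P(T > 441+667 | T > 441) = P(T > 667) = e^(−0.001152·667) ≈ 0.464.

0.464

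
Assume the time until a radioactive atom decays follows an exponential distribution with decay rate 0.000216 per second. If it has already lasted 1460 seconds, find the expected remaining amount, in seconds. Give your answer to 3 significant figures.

4630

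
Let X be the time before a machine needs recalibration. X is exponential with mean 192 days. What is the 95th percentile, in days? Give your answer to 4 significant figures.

The rate is λ = 1/192 = 0.00520833 per day.
Set 1 − e^(−λt) = 0.95, so t = −ln(0.05)/λ = 2.9957/0.00520833 ≈ 575.181 days.

575.2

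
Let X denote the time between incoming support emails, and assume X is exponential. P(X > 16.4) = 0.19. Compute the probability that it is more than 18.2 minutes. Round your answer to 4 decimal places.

e^(−λ·16.4) = 0.19 ⇒ λ = −ln(0.19)/16.4 = 0.101264.
P(X > 18.2) = e^(−0.101264·18.2) = e^(−1.843) ≈ 0.1583.

0.1583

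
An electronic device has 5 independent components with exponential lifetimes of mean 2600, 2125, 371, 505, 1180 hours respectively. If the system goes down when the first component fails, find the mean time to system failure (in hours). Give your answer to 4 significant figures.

156.8

The first failure time is exponential with rate Σλ_i = 1/2600 + 1/2125 + 1/371 + 1/505 + 1/1180 = 0.00637828 per hour.
E[min] = 1/Σλ = 1/0.00637828 = 156.782 hours.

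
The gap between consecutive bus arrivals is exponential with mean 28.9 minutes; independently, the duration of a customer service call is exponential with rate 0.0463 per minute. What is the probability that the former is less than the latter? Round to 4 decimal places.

λ_1 = 1/28.9 = 0.0346021, λ_2 = 0.0463.
For independent exponentials, P(the former < the latter) = λ_1/(λ_1+λ_2) = 0.0346021/0.0809021 ≈ 0.4277.

0.4277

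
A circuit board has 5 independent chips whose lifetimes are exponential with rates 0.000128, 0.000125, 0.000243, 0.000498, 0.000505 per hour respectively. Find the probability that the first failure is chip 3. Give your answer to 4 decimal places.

0.1621

The time to first failure is exponential with rate Σλ = 0.000128 + 0.000125 + 0.000243 + 0.000498 + 0.000505 = 0.001499.
P(chip 3 first) = λ_3/Σλ = 0.000243/0.001499 ≈ 0.1621.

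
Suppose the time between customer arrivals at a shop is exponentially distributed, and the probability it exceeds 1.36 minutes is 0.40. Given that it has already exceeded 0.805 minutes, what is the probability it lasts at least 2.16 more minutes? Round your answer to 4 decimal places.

From e^(−λ·1.36) = 0.40, λ = −ln(0.40)/1.36 = 0.673743.
Memoryless: P(X > 0.805+2.16 | X > 0.805) = P(X > 2.16) = e^(−0.673743·2.16) ≈ 0.2333.

0.2333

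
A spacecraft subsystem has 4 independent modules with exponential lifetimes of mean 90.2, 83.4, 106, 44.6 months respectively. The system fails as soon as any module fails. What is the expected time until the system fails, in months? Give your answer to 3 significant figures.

18.2

The first failure time is exponential with rate Σλ_i = 1/90.2 + 1/83.4 + 1/106 + 1/44.6 = 0.0549324 per month.
E[min] = 1/Σλ = 1/0.0549324 = 18.2042 months.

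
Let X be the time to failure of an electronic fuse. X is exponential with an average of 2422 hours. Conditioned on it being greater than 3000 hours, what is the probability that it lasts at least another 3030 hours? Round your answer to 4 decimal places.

The rate is λ = 1/2422 = 0.000412882 per hour.
By the memoryless property, P(X > 3000+3030 | X > 3000) = P(X > 3030).
P(X > 3030) = e^(−1.251) ≈ 0.2862.

0.2862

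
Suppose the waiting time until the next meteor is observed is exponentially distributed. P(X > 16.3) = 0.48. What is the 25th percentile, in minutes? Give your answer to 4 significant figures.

6.389

e^(−λ·16.3) = 0.48 ⇒ λ = −ln(0.48)/16.3 = 0.0450288.
25th percentile: 1 − e^(−λt) = 0.25, t = −ln(0.75)/λ = 6.38885 minutes.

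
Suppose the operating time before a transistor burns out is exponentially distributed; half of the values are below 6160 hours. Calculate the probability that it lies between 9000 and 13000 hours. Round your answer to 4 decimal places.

0.1316

For an exponential, median = ln(2)/λ, so λ = ln 2 / 6160 = 0.000112524 per hour.
P(9000 < X < 13000) = e^(−λ·9000) − e^(−λ·13000) = 0.36323 − 0.23158 ≈ 0.1316.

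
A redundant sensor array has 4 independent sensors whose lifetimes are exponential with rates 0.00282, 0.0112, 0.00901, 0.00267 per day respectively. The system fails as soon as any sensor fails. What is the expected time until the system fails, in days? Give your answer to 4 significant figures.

The time to first failure is exponential with rate Σλ = 0.00282 + 0.0112 + 0.00901 + 0.00267 = 0.0257.
E[min] = 1/Σλ = 1/0.0257 = 38.9105 days.

38.91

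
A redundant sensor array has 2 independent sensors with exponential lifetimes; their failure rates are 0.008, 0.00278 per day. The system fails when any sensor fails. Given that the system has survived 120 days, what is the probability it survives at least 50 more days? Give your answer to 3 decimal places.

0.583

Time to first failure ~ Exp(Σλ) with Σλ = 0.01078.
By memorylessness, P(T > 120+50 | T > 120) = P(T > 50) = e^(−0.01078·50) ≈ 0.583.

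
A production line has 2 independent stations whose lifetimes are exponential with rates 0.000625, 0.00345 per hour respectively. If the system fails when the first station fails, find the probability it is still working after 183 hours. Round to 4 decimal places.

The time to first failure is exponential with rate Σλ = 0.000625 + 0.00345 = 0.004075.
P(min > 183) = e^(−0.004075·183) = e^(−0.74572) ≈ 0.4744.

0.4744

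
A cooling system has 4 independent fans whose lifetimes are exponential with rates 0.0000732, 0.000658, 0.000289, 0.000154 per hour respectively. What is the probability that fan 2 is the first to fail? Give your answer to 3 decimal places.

0.560

The time to first failure is exponential with rate Σλ = 0.0000732 + 0.000658 + 0.000289 + 0.000154 = 0.0011742.
P(fan 2 first) = λ_2/Σλ = 0.000658/0.0011742 ≈ 0.560.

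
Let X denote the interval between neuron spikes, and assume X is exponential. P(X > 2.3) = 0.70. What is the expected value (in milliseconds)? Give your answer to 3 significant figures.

6.45

e^(−λ·2.3) = 0.70 ⇒ λ = −ln(0.70)/2.3 = 0.155076.
Mean = 1/λ = 6.44845 milliseconds.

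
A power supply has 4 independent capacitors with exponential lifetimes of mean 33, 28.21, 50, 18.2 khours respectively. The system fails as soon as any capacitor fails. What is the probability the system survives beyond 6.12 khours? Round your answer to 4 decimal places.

0.4227

The first failure time is exponential with rate Σλ_i = 1/33 + 1/28.21 + 1/50 + 1/18.2 = 0.140697 per khour.
P(min > 6.12) = e^(−0.140697·6.12) = e^(−0.86106) ≈ 0.4227.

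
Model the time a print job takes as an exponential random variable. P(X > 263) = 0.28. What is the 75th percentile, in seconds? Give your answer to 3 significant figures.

e^(−λ·263) = 0.28 ⇒ λ = −ln(0.28)/263 = 0.00484017.
75th percentile: 1 − e^(−λt) = 0.75, t = −ln(0.25)/λ = 286.414 seconds.

286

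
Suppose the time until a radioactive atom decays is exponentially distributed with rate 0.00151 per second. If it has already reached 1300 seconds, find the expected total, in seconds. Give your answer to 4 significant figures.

By memorylessness, E[X | X > 1300] = 1300 + 1/λ = 1300 + 662.252 = 1962.25 seconds.

1962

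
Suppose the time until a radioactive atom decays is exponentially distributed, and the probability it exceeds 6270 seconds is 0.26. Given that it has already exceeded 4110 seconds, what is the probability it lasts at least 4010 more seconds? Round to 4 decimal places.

From e^(−λ·6270) = 0.26, λ = −ln(0.26)/6270 = 0.000214844.
Memoryless: P(X > 4110+4010 | X > 4110) = P(X > 4010) = e^(−0.000214844·4010) ≈ 0.4225.

0.4225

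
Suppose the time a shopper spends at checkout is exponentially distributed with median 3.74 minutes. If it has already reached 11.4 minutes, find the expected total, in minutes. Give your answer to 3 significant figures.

16.8

For an exponential, median = ln(2)/λ, so λ = ln 2 / 3.74 = 0.185333 per minute.
By memorylessness, E[X | X > 11.4] = 11.4 + 1/λ = 11.4 + 5.39568 = 16.7957 minutes.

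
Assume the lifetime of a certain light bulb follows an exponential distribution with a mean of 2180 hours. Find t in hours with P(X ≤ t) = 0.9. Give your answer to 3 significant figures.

The rate is λ = 1/2180 = 0.000458716 per hour.
Set 1 − e^(−λt) = 0.9, so t = −ln(0.1)/λ = 2.3026/0.000458716 ≈ 5019.64 hours.

5020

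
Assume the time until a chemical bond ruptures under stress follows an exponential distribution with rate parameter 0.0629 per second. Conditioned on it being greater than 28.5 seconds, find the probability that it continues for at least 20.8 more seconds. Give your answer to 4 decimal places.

By the memoryless property, P(X > 28.5+20.8 | X > 28.5) = P(X > 20.8).
P(X > 20.8) = e^(−1.3083) ≈ 0.2703.

0.2703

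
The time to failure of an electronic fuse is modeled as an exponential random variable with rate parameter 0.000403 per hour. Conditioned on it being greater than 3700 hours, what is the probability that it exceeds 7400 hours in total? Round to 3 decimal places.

0.225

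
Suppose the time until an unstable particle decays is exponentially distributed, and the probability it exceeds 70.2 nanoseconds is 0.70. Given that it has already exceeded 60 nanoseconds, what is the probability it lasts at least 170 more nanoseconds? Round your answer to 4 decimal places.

From e^(−λ·70.2) = 0.70, λ = −ln(0.70)/70.2 = 0.00508084.
Memoryless: P(X > 60+170 | X > 60) = P(X > 170) = e^(−0.00508084·170) ≈ 0.4216.

0.4216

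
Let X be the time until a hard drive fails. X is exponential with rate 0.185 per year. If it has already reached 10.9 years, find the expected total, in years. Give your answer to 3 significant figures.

By memorylessness, E[X | X > 10.9] = 10.9 + 1/λ = 10.9 + 5.40541 = 16.3054 years.

16.3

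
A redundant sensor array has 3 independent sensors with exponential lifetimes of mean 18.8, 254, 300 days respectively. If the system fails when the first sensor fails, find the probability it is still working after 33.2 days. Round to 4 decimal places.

The first failure time is exponential with rate Σλ_i = 1/18.8 + 1/254 + 1/300 = 0.0604618 per day.
P(min > 33.2) = e^(−0.0604618·33.2) = e^(−2.0073) ≈ 0.1343.

0.1343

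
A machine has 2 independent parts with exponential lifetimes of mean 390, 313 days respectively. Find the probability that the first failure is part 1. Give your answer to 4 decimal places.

Rates: λ_i = 1/mean_i → 0.0025641, 0.00319489; Σλ = 0.00575899.
P(part 1 first) = λ_1/Σλ = 0.0025641/0.00575899 ≈ 0.4452.

0.4452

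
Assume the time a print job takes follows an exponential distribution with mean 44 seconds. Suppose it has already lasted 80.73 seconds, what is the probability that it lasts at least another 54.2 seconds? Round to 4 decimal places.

0.2918

The rate is λ = 1/44 = 0.0227273 per second.
P(X > s+t | X > s) = e^(−λ(s+t))/e^(−λs) = e^(−λt), independent of s = 80.73.
P(X > 54.2) = e^(−1.2318) ≈ 0.2918.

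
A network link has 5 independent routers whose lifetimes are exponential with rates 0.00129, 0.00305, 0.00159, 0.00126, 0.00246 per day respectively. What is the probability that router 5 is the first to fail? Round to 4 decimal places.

0.2549

The time to first failure is exponential with rate Σλ = 0.00129 + 0.00305 + 0.00159 + 0.00126 + 0.00246 = 0.00965.
P(router 5 first) = λ_5/Σλ = 0.00246/0.00965 ≈ 0.2549.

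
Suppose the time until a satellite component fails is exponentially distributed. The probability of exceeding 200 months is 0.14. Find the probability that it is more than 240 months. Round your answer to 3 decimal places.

0.094

e^(−λ·200) = 0.14 ⇒ λ = −ln(0.14)/200 = 0.00983056.
P(X > 240) = e^(−0.00983056·240) = e^(−2.3593) ≈ 0.094.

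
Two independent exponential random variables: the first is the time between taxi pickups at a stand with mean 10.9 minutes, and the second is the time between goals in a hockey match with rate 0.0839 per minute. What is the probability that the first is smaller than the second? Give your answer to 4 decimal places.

λ_1 = 1/10.9 = 0.0917431, λ_2 = 0.0839.
For independent exponentials, P(the first < the second) = λ_1/(λ_1+λ_2) = 0.0917431/0.175643 ≈ 0.5223.

0.5223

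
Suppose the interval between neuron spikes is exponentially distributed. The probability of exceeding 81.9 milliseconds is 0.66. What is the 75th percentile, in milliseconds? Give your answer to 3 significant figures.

273

e^(−λ·81.9) = 0.66 ⇒ λ = −ln(0.66)/81.9 = 0.00507345.
75th percentile: 1 − e^(−λt) = 0.75, t = −ln(0.25)/λ = 273.245 milliseconds.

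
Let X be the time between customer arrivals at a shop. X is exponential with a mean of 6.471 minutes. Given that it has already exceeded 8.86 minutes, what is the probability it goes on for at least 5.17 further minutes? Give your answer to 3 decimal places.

The rate is λ = 1/6.471 = 0.154536 per minute.
P(X > s+t | X > s) = e^(−λ(s+t))/e^(−λs) = e^(−λt), independent of s = 8.86.
P(X > 5.17) = e^(−0.79895) ≈ 0.450.

0.450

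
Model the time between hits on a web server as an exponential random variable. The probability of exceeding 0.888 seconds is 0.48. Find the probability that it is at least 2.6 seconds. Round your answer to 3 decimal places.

0.117

e^(−λ·0.888) = 0.48 ⇒ λ = −ln(0.48)/0.888 = 0.826542.
P(X > 2.6) = e^(−0.826542·2.6) = e^(−2.149) ≈ 0.117.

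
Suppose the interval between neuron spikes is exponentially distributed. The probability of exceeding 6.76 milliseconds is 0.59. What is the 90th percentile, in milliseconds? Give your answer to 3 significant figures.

e^(−λ·6.76) = 0.59 ⇒ λ = −ln(0.59)/6.76 = 0.0780522.
90th percentile: 1 − e^(−λt) = 0.9, t = −ln(0.1)/λ = 29.5006 milliseconds.

29.5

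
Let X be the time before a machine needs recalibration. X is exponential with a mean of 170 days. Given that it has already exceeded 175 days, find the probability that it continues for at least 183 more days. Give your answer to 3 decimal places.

0.341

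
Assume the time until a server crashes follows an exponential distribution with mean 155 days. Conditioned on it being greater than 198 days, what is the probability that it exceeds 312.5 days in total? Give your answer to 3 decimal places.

0.478

The rate is λ = 1/155 = 0.00645161 per day.
P(X > s+t | X > s) = e^(−λ(s+t))/e^(−λs) = e^(−λt), independent of s = 198.
P(X > 114.5) = e^(−0.73871) ≈ 0.478.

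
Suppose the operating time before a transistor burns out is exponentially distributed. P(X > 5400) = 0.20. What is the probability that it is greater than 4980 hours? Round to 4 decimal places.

e^(−λ·5400) = 0.20 ⇒ λ = −ln(0.20)/5400 = 0.000298044.
P(X > 4980) = e^(−0.000298044·4980) = e^(−1.4843) ≈ 0.2267.

0.2267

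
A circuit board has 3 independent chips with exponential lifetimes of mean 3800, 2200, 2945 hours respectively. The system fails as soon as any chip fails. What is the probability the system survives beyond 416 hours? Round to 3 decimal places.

The first failure time is exponential with rate Σλ_i = 1/3800 + 1/2200 + 1/2945 = 0.00105726 per hour.
P(min > 416) = e^(−0.00105726·416) = e^(−0.43982) ≈ 0.644.

0.644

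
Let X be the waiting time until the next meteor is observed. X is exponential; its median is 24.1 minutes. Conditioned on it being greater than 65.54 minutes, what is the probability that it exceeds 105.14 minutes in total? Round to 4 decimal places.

0.3202

For an exponential, median = ln(2)/λ, so λ = ln 2 / 24.1 = 0.0287613 per minute.
The exponential is memoryless, so the remaining time is again Exp(λ): the condition X > 65.54 is irrelevant.
P(X > 39.6) = e^(−1.1389) ≈ 0.3202.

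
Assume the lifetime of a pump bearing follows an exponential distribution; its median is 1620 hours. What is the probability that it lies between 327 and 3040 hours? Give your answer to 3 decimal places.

For an exponential, median = ln(2)/λ, so λ = ln 2 / 1620 = 0.000427869 per hour.
P(327 < X < 3040) = e^(−λ·327) − e^(−λ·3040) = 0.86943 − 0.27234 ≈ 0.597.

0.597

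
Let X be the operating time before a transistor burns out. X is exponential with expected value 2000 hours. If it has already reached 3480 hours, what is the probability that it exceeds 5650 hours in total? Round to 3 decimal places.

0.338

The rate is λ = 1/2000 = 0.0005 per hour.
The exponential is memoryless, so the remaining time is again Exp(λ): the condition X > 3480 is irrelevant.
P(X > 2170) = e^(−1.085) ≈ 0.338.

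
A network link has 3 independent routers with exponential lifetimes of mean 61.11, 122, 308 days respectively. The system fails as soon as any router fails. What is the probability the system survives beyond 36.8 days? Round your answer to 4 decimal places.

0.3594

The first failure time is exponential with rate Σλ_i = 1/61.11 + 1/122 + 1/308 = 0.0278074 per day.
P(min > 36.8) = e^(−0.0278074·36.8) = e^(−1.0233) ≈ 0.3594.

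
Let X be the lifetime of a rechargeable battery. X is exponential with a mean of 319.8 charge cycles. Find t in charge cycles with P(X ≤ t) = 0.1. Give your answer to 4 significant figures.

The rate is λ = 1/319.8 = 0.00312695 per charge cycle.
Set 1 − e^(−λt) = 0.1, so t = −ln(0.9)/λ = 0.10536/0.00312695 ≈ 33.6943 charge cycles.

33.69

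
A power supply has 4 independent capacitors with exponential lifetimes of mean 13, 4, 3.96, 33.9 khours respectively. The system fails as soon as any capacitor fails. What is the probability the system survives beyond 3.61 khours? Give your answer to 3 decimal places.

0.111

The first failure time is exponential with rate Σλ_i = 1/13 + 1/4 + 1/3.96 + 1/33.9 = 0.608947 per khour.
P(min > 3.61) = e^(−0.608947·3.61) = e^(−2.1983) ≈ 0.111.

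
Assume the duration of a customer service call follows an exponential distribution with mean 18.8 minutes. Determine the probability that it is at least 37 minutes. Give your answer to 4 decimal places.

0.1397

The rate is λ = 1/18.8 = 0.0531915 per minute.
P(X > 37) = e^(−λ·37) = e^(−1.9681) ≈ 0.1397.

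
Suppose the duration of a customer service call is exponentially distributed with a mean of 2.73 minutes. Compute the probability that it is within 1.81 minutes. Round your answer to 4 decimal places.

0.4847

The rate is λ = 1/2.73 = 0.3663 per minute.
P(X ≤ 1.81) = 1 − e^(−λ·1.81) = 1 − e^(−0.663) ≈ 0.4847.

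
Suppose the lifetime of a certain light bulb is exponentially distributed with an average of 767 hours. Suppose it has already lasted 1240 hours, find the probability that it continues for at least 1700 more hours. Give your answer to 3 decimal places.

0.109

The rate is λ = 1/767 = 0.00130378 per hour.
The exponential is memoryless, so the remaining time is again Exp(λ): the condition X > 1240 is irrelevant.
P(X > 1700) = e^(−2.2164) ≈ 0.109.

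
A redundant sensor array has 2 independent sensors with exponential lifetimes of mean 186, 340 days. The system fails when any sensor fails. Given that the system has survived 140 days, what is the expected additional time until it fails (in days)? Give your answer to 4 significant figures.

First-failure rate Σλ = 1/186 + 1/340 = 0.00831752.
By memorylessness the expected residual is 1/Σλ = 120.228 days, regardless of the 140 already elapsed.

120.2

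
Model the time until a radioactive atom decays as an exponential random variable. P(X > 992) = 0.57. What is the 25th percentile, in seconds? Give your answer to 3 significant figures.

e^(−λ·992) = 0.57 ⇒ λ = −ln(0.57)/992 = 0.000566652.
25th percentile: 1 − e^(−λt) = 0.25, t = −ln(0.75)/λ = 507.687 seconds.

508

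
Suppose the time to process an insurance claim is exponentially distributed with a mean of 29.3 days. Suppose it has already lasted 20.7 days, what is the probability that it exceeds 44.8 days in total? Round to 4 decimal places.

The rate is λ = 1/29.3 = 0.0341297 per day.
By the memoryless property, P(X > 20.7+24.1 | X > 20.7) = P(X > 24.1).
P(X > 24.1) = e^(−0.82253) ≈ 0.4393.

0.4393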